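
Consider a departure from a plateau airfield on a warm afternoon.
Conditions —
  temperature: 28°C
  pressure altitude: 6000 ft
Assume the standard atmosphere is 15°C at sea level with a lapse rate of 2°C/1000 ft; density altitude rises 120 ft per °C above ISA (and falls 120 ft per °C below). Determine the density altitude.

9000 ft

ISA temperature at 6000 ft = 15 − 2 × (6000/1000) = 3°C.
ISA deviation = 28 − 3 = +25°C.
Density altitude = 6000 + 120 × (25) = 6000 + (+3000) = 9000 ft.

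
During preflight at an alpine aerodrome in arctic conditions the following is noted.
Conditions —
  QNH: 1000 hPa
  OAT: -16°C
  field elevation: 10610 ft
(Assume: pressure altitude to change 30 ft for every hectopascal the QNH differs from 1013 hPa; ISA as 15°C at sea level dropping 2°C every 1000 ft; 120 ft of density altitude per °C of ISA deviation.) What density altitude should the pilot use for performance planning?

Pressure altitude = 10610 + (1013 − 1000) × 30 = 10610 + (+390) = 11000 ft.
ISA temperature at 11000 ft = 15 − 2 × (11000/1000) = -7°C.
ISA deviation = -16 − (-7) = -9°C.
Density altitude = 11000 + 120 × (-9) = 9920 ft.

9920 ft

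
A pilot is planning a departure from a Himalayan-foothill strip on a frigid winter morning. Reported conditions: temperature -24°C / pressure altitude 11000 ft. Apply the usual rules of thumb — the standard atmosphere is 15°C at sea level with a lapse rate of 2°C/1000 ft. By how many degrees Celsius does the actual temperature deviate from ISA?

ISA-17°C

ISA temperature at 11000 ft = 15 − 2 × (11000/1000) = -7°C.
Deviation = OAT − ISA = -24 − (-7) = -17°C.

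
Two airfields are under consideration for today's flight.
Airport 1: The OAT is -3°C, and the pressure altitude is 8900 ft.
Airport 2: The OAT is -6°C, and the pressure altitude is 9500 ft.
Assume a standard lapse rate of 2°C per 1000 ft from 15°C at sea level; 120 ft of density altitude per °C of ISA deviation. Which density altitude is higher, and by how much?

Airport 2 by 384 ft

Airport 1: ISA temp = -2.8°C, deviation -0.2°C, DA = 8900 + 120 × (-0.2) = 8876 ft.
Airport 2: ISA temp = -4°C, deviation -2°C, DA = 9500 + 120 × (-2) = 9260 ft.
Airport 2 is higher by 9260 − 8876 = 384 ft.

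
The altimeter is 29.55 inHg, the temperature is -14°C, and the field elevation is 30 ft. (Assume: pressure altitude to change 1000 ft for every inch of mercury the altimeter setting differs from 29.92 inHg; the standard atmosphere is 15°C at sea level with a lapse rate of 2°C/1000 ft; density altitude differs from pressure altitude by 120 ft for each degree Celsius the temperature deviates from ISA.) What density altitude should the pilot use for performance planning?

Pressure altitude = 30 + (29.92 − 29.55) × 1000 = 30 + (+370) = 400 ft.
ISA temperature at 400 ft = 15 − 2 × (400/1000) = 14.2°C.
ISA deviation = -14 − 14.2 = -28.2°C.
Density altitude = 400 + 120 × (-28.2) = -2984 ft.

-2984 ft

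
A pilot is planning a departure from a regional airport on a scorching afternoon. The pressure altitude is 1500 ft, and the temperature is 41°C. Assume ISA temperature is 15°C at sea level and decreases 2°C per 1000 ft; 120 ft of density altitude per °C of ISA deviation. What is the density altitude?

ISA temperature at 1500 ft = 15 − 2 × (1500/1000) = 12°C.
ISA deviation = 41 − 12 = +29°C.
Density altitude = 1500 + 120 × (29) = 1500 + (+3480) = 4980 ft.

4980 ft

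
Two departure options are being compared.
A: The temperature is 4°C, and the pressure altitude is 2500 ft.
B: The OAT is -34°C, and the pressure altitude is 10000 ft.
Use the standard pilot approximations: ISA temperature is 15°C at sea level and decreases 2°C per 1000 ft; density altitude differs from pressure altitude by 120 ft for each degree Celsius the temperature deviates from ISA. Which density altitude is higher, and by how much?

A: ISA temp = 10°C, deviation -6°C, DA = 2500 + 120 × (-6) = 1780 ft.
B: ISA temp = -5°C, deviation -29°C, DA = 10000 + 120 × (-29) = 6520 ft.
B is higher by 6520 − 1780 = 4740 ft.

B by 4740 ft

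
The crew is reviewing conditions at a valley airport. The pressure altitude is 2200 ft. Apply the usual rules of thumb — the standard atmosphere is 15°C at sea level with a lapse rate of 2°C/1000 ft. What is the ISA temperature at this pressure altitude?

ISA temperature = 15 − 2 × (2200/1000) = 15 − 4.4 = 10.6°C.

10.6°C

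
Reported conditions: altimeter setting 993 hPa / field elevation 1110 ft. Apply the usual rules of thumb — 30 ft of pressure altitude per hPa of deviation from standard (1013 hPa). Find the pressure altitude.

1710 ft

Pressure correction = (1013 − 993) × 30 = +600 ft.
Pressure altitude = 1110 + (+600) = 1710 ft.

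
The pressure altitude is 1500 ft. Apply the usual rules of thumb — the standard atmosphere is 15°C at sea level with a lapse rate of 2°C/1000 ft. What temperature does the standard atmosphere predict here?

12°C

ISA temperature = 15 − 2 × (1500/1000) = 15 − 3 = 12°C.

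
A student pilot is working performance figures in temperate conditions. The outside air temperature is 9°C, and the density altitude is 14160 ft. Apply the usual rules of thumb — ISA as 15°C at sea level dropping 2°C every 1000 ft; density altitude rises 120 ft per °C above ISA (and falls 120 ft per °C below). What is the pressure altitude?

12000 ft

DA = PA + 120 × (OAT − (15 − 2·PA/1000)) = PA + 120·OAT − 1800 + 0.24·PA = 1.24·PA + 120·OAT − 1800.
So 1.24·PA = 14160 − 120 × 9 + 1800 = 14880.
PA = 14880 / 1.24 = 12000 ft.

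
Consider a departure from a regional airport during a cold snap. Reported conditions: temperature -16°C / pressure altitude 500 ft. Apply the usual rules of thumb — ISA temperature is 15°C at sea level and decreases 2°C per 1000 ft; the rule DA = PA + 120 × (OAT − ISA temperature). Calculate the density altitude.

-3100 ft

ISA temperature at 500 ft = 15 − 2 × (500/1000) = 14°C.
ISA deviation = -16 − 14 = -30°C.
Density altitude = 500 + 120 × (-30) = 500 + (-3600) = -3100 ft.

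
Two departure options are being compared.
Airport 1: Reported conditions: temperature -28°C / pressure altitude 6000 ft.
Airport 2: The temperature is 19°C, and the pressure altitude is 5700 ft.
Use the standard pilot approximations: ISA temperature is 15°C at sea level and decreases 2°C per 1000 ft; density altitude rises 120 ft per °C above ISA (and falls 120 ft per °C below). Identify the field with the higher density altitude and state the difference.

Airport 1: ISA temp = 3°C, deviation -31°C, DA = 6000 + 120 × (-31) = 2280 ft.
Airport 2: ISA temp = 3.6°C, deviation +15.4°C, DA = 5700 + 120 × 15.4 = 7548 ft.
Airport 2 is higher by 7548 − 2280 = 5268 ft.

Airport 2 by 5268 ft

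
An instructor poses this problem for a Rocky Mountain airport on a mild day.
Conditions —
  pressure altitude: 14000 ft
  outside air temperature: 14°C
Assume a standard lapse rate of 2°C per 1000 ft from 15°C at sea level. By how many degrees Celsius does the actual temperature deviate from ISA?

ISA temperature at 14000 ft = 15 − 2 × (14000/1000) = -13°C.
Deviation = OAT − ISA = 14 − (-13) = +27°C.

ISA+27°C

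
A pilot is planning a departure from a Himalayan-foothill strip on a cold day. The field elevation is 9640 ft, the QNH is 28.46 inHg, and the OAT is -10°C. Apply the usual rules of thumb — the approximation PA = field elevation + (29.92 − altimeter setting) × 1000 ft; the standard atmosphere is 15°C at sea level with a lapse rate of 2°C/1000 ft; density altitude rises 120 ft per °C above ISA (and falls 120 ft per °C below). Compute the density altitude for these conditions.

10764 ft

Pressure altitude = 9640 + (29.92 − 28.46) × 1000 = 9640 + (+1460) = 11100 ft.
ISA temperature at 11100 ft = 15 − 2 × (11100/1000) = -7.2°C.
ISA deviation = -10 − (-7.2) = -2.8°C.
Density altitude = 11100 + 120 × (-2.8) = 10764 ft.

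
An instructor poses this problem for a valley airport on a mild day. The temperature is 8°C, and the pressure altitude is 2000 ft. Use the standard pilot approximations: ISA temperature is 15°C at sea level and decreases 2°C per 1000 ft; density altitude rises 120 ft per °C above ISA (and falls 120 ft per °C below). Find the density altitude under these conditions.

ISA temperature at 2000 ft = 15 − 2 × (2000/1000) = 11°C.
ISA deviation = 8 − 11 = -3°C.
Density altitude = 2000 + 120 × (-3) = 2000 + (-360) = 1640 ft.

1640 ft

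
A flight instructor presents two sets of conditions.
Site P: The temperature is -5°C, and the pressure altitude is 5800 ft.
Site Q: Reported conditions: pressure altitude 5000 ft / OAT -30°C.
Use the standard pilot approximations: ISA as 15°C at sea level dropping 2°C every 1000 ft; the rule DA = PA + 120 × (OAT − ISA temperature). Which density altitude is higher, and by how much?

Site P: ISA temp = 3.4°C, deviation -8.4°C, DA = 5800 + 120 × (-8.4) = 4792 ft.
Site Q: ISA temp = 5°C, deviation -35°C, DA = 5000 + 120 × (-35) = 800 ft.
Site P is higher by 4792 − 800 = 3992 ft.

Site P by 3992 ft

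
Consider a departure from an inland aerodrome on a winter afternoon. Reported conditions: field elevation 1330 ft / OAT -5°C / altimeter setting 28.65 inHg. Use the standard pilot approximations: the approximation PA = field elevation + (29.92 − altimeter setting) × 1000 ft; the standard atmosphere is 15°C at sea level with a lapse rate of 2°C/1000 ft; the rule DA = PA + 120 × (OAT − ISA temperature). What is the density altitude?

Pressure altitude = 1330 + (29.92 − 28.65) × 1000 = 1330 + (+1270) = 2600 ft.
ISA temperature at 2600 ft = 15 − 2 × (2600/1000) = 9.8°C.
ISA deviation = -5 − 9.8 = -14.8°C.
Density altitude = 2600 + 120 × (-14.8) = 824 ft.

824 ft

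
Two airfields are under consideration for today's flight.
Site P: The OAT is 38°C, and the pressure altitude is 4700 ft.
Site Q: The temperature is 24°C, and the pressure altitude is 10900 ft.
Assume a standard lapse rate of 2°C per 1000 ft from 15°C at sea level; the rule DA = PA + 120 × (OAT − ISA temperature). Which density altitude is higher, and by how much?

Site Q by 6008 ft

Site P: ISA temp = 5.6°C, deviation +32.4°C, DA = 4700 + 120 × 32.4 = 8588 ft.
Site Q: ISA temp = -6.8°C, deviation +30.8°C, DA = 10900 + 120 × 30.8 = 14596 ft.
Site Q is higher by 14596 − 8588 = 6008 ft.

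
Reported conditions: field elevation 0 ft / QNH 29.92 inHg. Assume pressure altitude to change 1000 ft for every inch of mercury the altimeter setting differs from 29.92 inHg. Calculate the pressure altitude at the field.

0 ft

Pressure correction = (29.92 − 29.92) × 1000 = 0 ft.
Pressure altitude = 0 + (0) = 0 ft.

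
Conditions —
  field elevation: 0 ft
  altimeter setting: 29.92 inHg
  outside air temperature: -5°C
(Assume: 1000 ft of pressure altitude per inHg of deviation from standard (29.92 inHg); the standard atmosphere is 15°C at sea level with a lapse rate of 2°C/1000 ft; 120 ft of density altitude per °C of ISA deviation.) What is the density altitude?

Pressure altitude = 0 + (29.92 − 29.92) × 1000 = 0 + (0) = 0 ft.
ISA temperature at 0 ft = 15 − 2 × (0/1000) = 15°C.
ISA deviation = -5 − 15 = -20°C.
Density altitude = 0 + 120 × (-20) = -2400 ft.

-2400 ft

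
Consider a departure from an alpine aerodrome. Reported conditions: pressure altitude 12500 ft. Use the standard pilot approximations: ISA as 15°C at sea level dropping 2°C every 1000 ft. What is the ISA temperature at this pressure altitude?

ISA temperature = 15 − 2 × (12500/1000) = 15 − 25 = -10°C.

-10°C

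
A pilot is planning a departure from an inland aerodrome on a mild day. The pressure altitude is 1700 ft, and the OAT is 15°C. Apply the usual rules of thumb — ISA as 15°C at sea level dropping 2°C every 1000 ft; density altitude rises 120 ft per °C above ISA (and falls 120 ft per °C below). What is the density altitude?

ISA temperature at 1700 ft = 15 − 2 × (1700/1000) = 11.6°C.
ISA deviation = 15 − 11.6 = +3.4°C.
Density altitude = 1700 + 120 × (3.4) = 1700 + (+408) = 2108 ft.

2108 ft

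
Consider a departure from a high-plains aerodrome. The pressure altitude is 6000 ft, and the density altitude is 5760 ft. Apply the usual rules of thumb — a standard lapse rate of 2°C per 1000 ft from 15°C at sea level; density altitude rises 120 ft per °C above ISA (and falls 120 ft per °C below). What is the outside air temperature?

1°C

Density altitude − pressure altitude = 5760 − 6000 = -240 ft.
At 120 ft/°C that is an ISA deviation of -240/120 = -2°C.
ISA temperature at 6000 ft = 15 − 2 × (6000/1000) = 3°C.
OAT = ISA + deviation = 3 + (-2) = 1°C.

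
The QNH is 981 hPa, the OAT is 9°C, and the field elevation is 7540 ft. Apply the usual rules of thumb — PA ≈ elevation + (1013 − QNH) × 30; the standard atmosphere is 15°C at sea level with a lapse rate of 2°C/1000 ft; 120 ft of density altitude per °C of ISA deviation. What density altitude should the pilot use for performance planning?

9820 ft

Pressure altitude = 7540 + (1013 − 981) × 30 = 7540 + (+960) = 8500 ft.
ISA temperature at 8500 ft = 15 − 2 × (8500/1000) = -2°C.
ISA deviation = 9 − (-2) = +11°C.
Density altitude = 8500 + 120 × (11) = 9820 ft.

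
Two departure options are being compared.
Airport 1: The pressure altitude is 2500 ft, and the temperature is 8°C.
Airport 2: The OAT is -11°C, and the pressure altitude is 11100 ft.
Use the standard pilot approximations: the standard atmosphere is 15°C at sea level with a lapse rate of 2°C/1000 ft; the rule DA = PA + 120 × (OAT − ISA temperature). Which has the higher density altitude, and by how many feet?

Airport 2 by 8384 ft

Airport 1: ISA temp = 10°C, deviation -2°C, DA = 2500 + 120 × (-2) = 2260 ft.
Airport 2: ISA temp = -7.2°C, deviation -3.8°C, DA = 11100 + 120 × (-3.8) = 10644 ft.
Airport 2 is higher by 10644 − 2260 = 8384 ft.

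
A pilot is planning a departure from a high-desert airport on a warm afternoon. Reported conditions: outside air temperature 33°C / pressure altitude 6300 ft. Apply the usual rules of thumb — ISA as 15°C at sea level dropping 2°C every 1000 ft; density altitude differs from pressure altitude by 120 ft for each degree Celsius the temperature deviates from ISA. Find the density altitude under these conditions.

ISA temperature at 6300 ft = 15 − 2 × (6300/1000) = 2.4°C.
ISA deviation = 33 − 2.4 = +30.6°C.
Density altitude = 6300 + 120 × (30.6) = 6300 + (+3672) = 9972 ft.

9972 ft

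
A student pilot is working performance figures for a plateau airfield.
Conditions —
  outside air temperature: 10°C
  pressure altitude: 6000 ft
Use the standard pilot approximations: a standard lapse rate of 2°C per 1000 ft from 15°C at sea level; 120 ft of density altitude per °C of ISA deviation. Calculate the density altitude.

ISA temperature at 6000 ft = 15 − 2 × (6000/1000) = 3°C.
ISA deviation = 10 − 3 = +7°C.
Density altitude = 6000 + 120 × (7) = 6000 + (+840) = 6840 ft.

6840 ft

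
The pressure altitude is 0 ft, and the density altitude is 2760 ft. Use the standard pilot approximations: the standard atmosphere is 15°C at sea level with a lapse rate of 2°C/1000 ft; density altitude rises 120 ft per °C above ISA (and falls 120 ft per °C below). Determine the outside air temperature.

Density altitude − pressure altitude = 2760 − 0 = +2760 ft.
At 120 ft/°C that is an ISA deviation of 2760/120 = +23°C.
ISA temperature at 0 ft = 15 − 2 × (0/1000) = 15°C.
OAT = ISA + deviation = 15 + (+23) = 38°C.

38°C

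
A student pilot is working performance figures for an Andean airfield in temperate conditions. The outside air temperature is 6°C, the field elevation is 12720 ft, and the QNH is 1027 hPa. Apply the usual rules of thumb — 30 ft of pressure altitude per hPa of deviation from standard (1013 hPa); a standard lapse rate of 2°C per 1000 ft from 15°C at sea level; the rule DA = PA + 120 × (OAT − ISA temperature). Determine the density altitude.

Pressure altitude = 12720 + (1013 − 1027) × 30 = 12720 + (-420) = 12300 ft.
ISA temperature at 12300 ft = 15 − 2 × (12300/1000) = -9.6°C.
ISA deviation = 6 − (-9.6) = +15.6°C.
Density altitude = 12300 + 120 × (15.6) = 14172 ft.

14172 ft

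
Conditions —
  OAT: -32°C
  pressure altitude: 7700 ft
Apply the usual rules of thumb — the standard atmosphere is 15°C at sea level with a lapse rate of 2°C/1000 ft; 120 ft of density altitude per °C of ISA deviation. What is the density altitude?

ISA temperature at 7700 ft = 15 − 2 × (7700/1000) = -0.4°C.
ISA deviation = -32 − (-0.4) = -31.6°C.
Density altitude = 7700 + 120 × (-31.6) = 7700 + (-3792) = 3908 ft.

3908 ft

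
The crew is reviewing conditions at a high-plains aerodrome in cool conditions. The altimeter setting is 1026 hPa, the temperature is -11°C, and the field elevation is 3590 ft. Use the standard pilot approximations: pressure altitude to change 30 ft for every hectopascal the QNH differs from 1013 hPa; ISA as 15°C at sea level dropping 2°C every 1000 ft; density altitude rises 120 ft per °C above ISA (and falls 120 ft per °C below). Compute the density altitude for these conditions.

848 ft

Pressure altitude = 3590 + (1013 − 1026) × 30 = 3590 + (-390) = 3200 ft.
ISA temperature at 3200 ft = 15 − 2 × (3200/1000) = 8.6°C.
ISA deviation = -11 − 8.6 = -19.6°C.
Density altitude = 3200 + 120 × (-19.6) = 848 ft.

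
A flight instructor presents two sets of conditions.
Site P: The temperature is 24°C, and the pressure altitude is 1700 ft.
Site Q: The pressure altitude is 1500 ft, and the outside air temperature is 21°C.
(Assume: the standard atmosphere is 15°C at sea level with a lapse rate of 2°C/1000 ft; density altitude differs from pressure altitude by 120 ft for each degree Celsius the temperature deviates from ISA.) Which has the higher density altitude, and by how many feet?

Site P: ISA temp = 11.6°C, deviation +12.4°C, DA = 1700 + 120 × 12.4 = 3188 ft.
Site Q: ISA temp = 12°C, deviation +9°C, DA = 1500 + 120 × 9 = 2580 ft.
Site P is higher by 3188 − 2580 = 608 ft.

Site P by 608 ft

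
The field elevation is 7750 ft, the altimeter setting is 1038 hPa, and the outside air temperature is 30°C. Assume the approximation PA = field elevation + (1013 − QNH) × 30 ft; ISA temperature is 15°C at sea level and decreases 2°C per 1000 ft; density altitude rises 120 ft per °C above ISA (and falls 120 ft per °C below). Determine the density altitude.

Pressure altitude = 7750 + (1013 − 1038) × 30 = 7750 + (-750) = 7000 ft.
ISA temperature at 7000 ft = 15 − 2 × (7000/1000) = 1°C.
ISA deviation = 30 − 1 = +29°C.
Density altitude = 7000 + 120 × (29) = 10480 ft.

10480 ft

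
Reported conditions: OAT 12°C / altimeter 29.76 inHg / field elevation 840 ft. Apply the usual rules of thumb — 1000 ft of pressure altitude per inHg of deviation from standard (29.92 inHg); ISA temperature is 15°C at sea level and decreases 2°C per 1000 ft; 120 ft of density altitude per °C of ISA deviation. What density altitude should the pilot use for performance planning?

880 ft

Pressure altitude = 840 + (29.92 − 29.76) × 1000 = 840 + (+160) = 1000 ft.
ISA temperature at 1000 ft = 15 − 2 × (1000/1000) = 13°C.
ISA deviation = 12 − 13 = -1°C.
Density altitude = 1000 + 120 × (-1) = 880 ft.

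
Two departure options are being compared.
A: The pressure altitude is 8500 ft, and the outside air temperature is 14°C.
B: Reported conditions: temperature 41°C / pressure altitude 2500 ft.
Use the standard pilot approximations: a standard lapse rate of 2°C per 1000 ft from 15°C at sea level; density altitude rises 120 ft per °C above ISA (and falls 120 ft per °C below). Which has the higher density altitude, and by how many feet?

A by 4200 ft

A: ISA temp = -2°C, deviation +16°C, DA = 8500 + 120 × 16 = 10420 ft.
B: ISA temp = 10°C, deviation +31°C, DA = 2500 + 120 × 31 = 6220 ft.
A is higher by 10420 − 6220 = 4200 ft.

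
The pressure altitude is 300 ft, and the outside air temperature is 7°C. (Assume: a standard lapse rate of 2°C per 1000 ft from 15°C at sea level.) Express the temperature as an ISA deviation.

ISA temperature at 300 ft = 15 − 2 × (300/1000) = 14.4°C.
Deviation = OAT − ISA = 7 − 14.4 = -7.4°C.

ISA-7.4°C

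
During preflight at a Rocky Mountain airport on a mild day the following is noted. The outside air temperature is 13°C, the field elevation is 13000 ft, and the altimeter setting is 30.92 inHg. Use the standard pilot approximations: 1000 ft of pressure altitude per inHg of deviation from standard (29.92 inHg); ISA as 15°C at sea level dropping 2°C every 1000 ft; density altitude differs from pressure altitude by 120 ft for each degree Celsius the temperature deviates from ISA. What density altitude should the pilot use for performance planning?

14640 ft

Pressure altitude = 13000 + (29.92 − 30.92) × 1000 = 13000 + (-1000) = 12000 ft.
ISA temperature at 12000 ft = 15 − 2 × (12000/1000) = -9°C.
ISA deviation = 13 − (-9) = +22°C.
Density altitude = 12000 + 120 × (22) = 14640 ft.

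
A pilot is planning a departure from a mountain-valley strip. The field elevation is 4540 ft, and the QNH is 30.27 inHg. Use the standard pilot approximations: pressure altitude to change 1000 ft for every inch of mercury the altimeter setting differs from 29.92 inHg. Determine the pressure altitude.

4190 ft

Pressure correction = (29.92 − 30.27) × 1000 = -350 ft.
Pressure altitude = 4540 + (-350) = 4190 ft.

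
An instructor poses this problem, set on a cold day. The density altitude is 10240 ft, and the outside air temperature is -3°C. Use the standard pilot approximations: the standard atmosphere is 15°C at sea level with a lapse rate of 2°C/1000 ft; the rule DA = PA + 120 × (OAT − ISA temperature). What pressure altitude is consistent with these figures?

DA = PA + 120 × (OAT − (15 − 2·PA/1000)) = PA + 120·OAT − 1800 + 0.24·PA = 1.24·PA + 120·OAT − 1800.
So 1.24·PA = 10240 − 120 × (-3) + 1800 = 12400.
PA = 12400 / 1.24 = 10000 ft.

10000 ft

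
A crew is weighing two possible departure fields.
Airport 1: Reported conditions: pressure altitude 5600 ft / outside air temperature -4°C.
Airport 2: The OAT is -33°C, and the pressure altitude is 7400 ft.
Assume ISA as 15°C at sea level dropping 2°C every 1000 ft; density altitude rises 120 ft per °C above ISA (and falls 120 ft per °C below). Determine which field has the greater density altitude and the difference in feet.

Airport 1: ISA temp = 3.8°C, deviation -7.8°C, DA = 5600 + 120 × (-7.8) = 4664 ft.
Airport 2: ISA temp = 0.2°C, deviation -33.2°C, DA = 7400 + 120 × (-33.2) = 3416 ft.
Airport 1 is higher by 4664 − 3416 = 1248 ft.

Airport 1 by 1248 ft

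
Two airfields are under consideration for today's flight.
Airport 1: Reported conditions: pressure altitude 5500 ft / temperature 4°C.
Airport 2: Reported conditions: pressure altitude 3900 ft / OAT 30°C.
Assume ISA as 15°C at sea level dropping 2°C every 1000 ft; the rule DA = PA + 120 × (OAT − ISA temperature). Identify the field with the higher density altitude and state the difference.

Airport 2 by 1136 ft

Airport 1: ISA temp = 4°C, deviation 0°C, DA = 5500 + 120 × 0 = 5500 ft.
Airport 2: ISA temp = 7.2°C, deviation +22.8°C, DA = 3900 + 120 × 22.8 = 6636 ft.
Airport 2 is higher by 6636 − 5500 = 1136 ft.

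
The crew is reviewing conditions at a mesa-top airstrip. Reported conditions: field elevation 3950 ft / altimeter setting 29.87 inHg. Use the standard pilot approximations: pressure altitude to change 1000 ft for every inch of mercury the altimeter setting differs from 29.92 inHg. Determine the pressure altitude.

Pressure correction = (29.92 − 29.87) × 1000 = +50 ft.
Pressure altitude = 3950 + (+50) = 4000 ft.

4000 ft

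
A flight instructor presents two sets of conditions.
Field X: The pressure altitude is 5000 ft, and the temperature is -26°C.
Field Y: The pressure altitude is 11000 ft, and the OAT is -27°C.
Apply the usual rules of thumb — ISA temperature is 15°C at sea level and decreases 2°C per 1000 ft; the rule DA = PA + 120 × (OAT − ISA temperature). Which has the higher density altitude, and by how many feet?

Field Y by 7320 ft

Field X: ISA temp = 5°C, deviation -31°C, DA = 5000 + 120 × (-31) = 1280 ft.
Field Y: ISA temp = -7°C, deviation -20°C, DA = 11000 + 120 × (-20) = 8600 ft.
Field Y is higher by 8600 − 1280 = 7320 ft.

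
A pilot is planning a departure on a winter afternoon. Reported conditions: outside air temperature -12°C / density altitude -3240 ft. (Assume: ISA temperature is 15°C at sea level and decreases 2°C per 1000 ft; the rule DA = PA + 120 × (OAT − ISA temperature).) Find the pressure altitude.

DA = PA + 120 × (OAT − (15 − 2·PA/1000)) = PA + 120·OAT − 1800 + 0.24·PA = 1.24·PA + 120·OAT − 1800.
So 1.24·PA = -3240 − 120 × (-12) + 1800 = 0.
PA = 0 / 1.24 = 0 ft.

0 ft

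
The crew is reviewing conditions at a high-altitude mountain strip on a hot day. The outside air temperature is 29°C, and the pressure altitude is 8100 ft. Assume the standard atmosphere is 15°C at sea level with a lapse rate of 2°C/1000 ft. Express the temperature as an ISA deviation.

ISA temperature at 8100 ft = 15 − 2 × (8100/1000) = -1.2°C.
Deviation = OAT − ISA = 29 − (-1.2) = +30.2°C.

ISA+30.2°C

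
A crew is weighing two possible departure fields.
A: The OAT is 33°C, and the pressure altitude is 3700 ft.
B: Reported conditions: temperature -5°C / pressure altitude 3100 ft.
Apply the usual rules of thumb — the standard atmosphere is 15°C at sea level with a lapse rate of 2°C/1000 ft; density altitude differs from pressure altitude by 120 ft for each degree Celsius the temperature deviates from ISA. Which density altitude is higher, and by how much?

A by 5304 ft

A: ISA temp = 7.6°C, deviation +25.4°C, DA = 3700 + 120 × 25.4 = 6748 ft.
B: ISA temp = 8.8°C, deviation -13.8°C, DA = 3100 + 120 × (-13.8) = 1444 ft.
A is higher by 6748 − 1444 = 5304 ft.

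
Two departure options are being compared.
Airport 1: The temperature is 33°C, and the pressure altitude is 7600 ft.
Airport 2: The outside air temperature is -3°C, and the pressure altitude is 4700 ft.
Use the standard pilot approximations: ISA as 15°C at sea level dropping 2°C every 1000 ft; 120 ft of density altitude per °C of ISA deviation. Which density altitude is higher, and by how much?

Airport 1 by 7916 ft

Airport 1: ISA temp = -0.2°C, deviation +33.2°C, DA = 7600 + 120 × 33.2 = 11584 ft.
Airport 2: ISA temp = 5.6°C, deviation -8.6°C, DA = 4700 + 120 × (-8.6) = 3668 ft.
Airport 1 is higher by 11584 − 3668 = 7916 ft.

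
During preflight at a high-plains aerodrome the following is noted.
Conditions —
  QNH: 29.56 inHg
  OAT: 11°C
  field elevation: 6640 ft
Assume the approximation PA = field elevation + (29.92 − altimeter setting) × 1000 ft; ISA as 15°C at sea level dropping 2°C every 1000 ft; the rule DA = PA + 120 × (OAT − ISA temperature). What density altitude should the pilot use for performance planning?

Pressure altitude = 6640 + (29.92 − 29.56) × 1000 = 6640 + (+360) = 7000 ft.
ISA temperature at 7000 ft = 15 − 2 × (7000/1000) = 1°C.
ISA deviation = 11 − 1 = +10°C.
Density altitude = 7000 + 120 × (10) = 8200 ft.

8200 ft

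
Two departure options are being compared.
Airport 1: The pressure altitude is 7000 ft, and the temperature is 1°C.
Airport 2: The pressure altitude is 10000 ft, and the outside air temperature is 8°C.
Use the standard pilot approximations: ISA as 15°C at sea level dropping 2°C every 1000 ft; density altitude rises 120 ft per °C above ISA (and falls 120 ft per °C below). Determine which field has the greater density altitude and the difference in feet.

Airport 2 by 4560 ft

Airport 1: ISA temp = 1°C, deviation 0°C, DA = 7000 + 120 × 0 = 7000 ft.
Airport 2: ISA temp = -5°C, deviation +13°C, DA = 10000 + 120 × 13 = 11560 ft.
Airport 2 is higher by 11560 − 7000 = 4560 ft.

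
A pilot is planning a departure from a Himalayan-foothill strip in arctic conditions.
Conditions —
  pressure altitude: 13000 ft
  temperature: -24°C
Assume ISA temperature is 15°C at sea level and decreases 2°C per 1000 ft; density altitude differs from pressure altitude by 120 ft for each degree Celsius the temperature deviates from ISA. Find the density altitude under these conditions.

11440 ft

ISA temperature at 13000 ft = 15 − 2 × (13000/1000) = -11°C.
ISA deviation = -24 − (-11) = -13°C.
Density altitude = 13000 + 120 × (-13) = 13000 + (-1560) = 11440 ft.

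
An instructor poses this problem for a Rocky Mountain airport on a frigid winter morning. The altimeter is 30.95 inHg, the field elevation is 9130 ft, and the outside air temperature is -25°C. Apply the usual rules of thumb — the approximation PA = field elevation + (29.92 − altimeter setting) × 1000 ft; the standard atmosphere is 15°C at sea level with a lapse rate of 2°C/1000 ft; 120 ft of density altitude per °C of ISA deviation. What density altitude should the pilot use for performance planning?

Pressure altitude = 9130 + (29.92 − 30.95) × 1000 = 9130 + (-1030) = 8100 ft.
ISA temperature at 8100 ft = 15 − 2 × (8100/1000) = -1.2°C.
ISA deviation = -25 − (-1.2) = -23.8°C.
Density altitude = 8100 + 120 × (-23.8) = 5244 ft.

5244 ft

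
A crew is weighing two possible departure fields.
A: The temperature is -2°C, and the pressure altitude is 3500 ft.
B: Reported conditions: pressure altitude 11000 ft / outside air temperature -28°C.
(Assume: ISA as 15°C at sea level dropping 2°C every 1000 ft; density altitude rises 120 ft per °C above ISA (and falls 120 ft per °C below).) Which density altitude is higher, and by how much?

A: ISA temp = 8°C, deviation -10°C, DA = 3500 + 120 × (-10) = 2300 ft.
B: ISA temp = -7°C, deviation -21°C, DA = 11000 + 120 × (-21) = 8480 ft.
B is higher by 8480 − 2300 = 6180 ft.

B by 6180 ft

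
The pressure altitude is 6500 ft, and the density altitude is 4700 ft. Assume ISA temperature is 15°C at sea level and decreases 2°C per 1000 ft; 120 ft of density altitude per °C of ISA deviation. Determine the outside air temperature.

-13°C

Density altitude − pressure altitude = 4700 − 6500 = -1800 ft.
At 120 ft/°C that is an ISA deviation of -1800/120 = -15°C.
ISA temperature at 6500 ft = 15 − 2 × (6500/1000) = 2°C.
OAT = ISA + deviation = 2 + (-15) = -13°C.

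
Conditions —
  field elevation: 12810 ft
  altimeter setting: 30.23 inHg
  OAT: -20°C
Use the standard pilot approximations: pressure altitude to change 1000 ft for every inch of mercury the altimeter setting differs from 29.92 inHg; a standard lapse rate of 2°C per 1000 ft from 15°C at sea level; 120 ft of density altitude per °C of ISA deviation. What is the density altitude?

11300 ft

Pressure altitude = 12810 + (29.92 − 30.23) × 1000 = 12810 + (-310) = 12500 ft.
ISA temperature at 12500 ft = 15 − 2 × (12500/1000) = -10°C.
ISA deviation = -20 − (-10) = -10°C.
Density altitude = 12500 + 120 × (-10) = 11300 ft.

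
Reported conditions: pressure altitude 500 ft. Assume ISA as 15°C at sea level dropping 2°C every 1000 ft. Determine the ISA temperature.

14°C

ISA temperature = 15 − 2 × (500/1000) = 15 − 1 = 14°C.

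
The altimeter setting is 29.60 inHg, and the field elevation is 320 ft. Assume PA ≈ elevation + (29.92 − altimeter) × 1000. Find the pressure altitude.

640 ft

Pressure correction = (29.92 − 29.60) × 1000 = +320 ft.
Pressure altitude = 320 + (+320) = 640 ft.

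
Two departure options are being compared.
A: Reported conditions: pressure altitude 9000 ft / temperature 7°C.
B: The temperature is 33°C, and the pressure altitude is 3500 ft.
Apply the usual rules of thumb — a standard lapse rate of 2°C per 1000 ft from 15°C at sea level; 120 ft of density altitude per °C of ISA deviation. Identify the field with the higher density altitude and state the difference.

A: ISA temp = -3°C, deviation +10°C, DA = 9000 + 120 × 10 = 10200 ft.
B: ISA temp = 8°C, deviation +25°C, DA = 3500 + 120 × 25 = 6500 ft.
A is higher by 10200 − 6500 = 3700 ft.

A by 3700 ft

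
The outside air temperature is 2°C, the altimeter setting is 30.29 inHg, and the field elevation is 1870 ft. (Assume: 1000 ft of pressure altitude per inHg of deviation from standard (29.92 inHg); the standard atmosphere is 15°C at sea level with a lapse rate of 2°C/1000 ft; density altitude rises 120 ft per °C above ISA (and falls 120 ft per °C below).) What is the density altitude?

300 ft

Pressure altitude = 1870 + (29.92 − 30.29) × 1000 = 1870 + (-370) = 1500 ft.
ISA temperature at 1500 ft = 15 − 2 × (1500/1000) = 12°C.
ISA deviation = 2 − 12 = -10°C.
Density altitude = 1500 + 120 × (-10) = 300 ft.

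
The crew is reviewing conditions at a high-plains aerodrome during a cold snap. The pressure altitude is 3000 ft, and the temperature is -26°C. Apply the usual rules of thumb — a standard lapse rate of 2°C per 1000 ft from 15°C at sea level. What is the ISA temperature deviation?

ISA temperature at 3000 ft = 15 − 2 × (3000/1000) = 9°C.
Deviation = OAT − ISA = -26 − 9 = -35°C.

ISA-35°C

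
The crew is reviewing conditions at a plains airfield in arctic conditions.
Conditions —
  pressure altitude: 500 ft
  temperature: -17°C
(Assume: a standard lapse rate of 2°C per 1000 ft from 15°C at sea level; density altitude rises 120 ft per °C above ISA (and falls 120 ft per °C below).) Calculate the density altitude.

ISA temperature at 500 ft = 15 − 2 × (500/1000) = 14°C.
ISA deviation = -17 − 14 = -31°C.
Density altitude = 500 + 120 × (-31) = 500 + (-3720) = -3220 ft.

-3220 ft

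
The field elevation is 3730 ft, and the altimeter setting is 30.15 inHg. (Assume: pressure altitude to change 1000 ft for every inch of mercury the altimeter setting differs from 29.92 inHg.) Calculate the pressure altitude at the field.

3500 ft

Pressure correction = (29.92 − 30.15) × 1000 = -230 ft.
Pressure altitude = 3730 + (-230) = 3500 ft.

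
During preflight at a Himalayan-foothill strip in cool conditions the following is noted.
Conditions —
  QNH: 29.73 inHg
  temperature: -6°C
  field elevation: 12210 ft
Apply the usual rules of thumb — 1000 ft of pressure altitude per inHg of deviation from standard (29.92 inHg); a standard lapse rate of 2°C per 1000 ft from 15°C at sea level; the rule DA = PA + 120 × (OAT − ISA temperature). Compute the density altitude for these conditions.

12856 ft

Pressure altitude = 12210 + (29.92 − 29.73) × 1000 = 12210 + (+190) = 12400 ft.
ISA temperature at 12400 ft = 15 − 2 × (12400/1000) = -9.8°C.
ISA deviation = -6 − (-9.8) = +3.8°C.
Density altitude = 12400 + 120 × (3.8) = 12856 ft.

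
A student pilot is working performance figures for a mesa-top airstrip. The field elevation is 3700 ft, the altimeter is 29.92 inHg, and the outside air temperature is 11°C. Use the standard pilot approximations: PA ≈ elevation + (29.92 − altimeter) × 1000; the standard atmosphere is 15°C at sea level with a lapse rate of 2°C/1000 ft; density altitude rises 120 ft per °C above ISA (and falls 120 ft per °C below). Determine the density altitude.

4108 ft

Pressure altitude = 3700 + (29.92 − 29.92) × 1000 = 3700 + (0) = 3700 ft.
ISA temperature at 3700 ft = 15 − 2 × (3700/1000) = 7.6°C.
ISA deviation = 11 − 7.6 = +3.4°C.
Density altitude = 3700 + 120 × (3.4) = 4108 ft.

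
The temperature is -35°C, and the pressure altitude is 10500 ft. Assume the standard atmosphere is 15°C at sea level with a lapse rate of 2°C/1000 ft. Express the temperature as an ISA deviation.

ISA temperature at 10500 ft = 15 − 2 × (10500/1000) = -6°C.
Deviation = OAT − ISA = -35 − (-6) = -29°C.

ISA-29°C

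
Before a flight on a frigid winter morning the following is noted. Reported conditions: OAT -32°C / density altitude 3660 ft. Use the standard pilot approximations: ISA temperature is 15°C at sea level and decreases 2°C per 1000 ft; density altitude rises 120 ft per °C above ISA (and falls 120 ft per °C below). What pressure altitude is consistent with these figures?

7500 ft

DA = PA + 120 × (OAT − (15 − 2·PA/1000)) = PA + 120·OAT − 1800 + 0.24·PA = 1.24·PA + 120·OAT − 1800.
So 1.24·PA = 3660 − 120 × (-32) + 1800 = 9300.
PA = 9300 / 1.24 = 7500 ft.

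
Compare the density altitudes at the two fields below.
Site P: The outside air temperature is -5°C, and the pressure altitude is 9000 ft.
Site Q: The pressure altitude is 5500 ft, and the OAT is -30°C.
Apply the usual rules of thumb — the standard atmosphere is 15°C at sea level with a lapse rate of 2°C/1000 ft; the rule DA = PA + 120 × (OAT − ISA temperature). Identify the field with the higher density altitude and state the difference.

Site P by 7340 ft

Site P: ISA temp = -3°C, deviation -2°C, DA = 9000 + 120 × (-2) = 8760 ft.
Site Q: ISA temp = 4°C, deviation -34°C, DA = 5500 + 120 × (-34) = 1420 ft.
Site P is higher by 8760 − 1420 = 7340 ft.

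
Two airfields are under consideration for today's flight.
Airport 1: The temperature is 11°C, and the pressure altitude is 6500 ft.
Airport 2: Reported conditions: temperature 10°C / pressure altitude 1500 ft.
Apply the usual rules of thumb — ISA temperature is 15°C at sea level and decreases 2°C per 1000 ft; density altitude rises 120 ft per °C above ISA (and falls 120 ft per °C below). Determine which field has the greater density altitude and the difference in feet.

Airport 1 by 6320 ft

Airport 1: ISA temp = 2°C, deviation +9°C, DA = 6500 + 120 × 9 = 7580 ft.
Airport 2: ISA temp = 12°C, deviation -2°C, DA = 1500 + 120 × (-2) = 1260 ft.
Airport 1 is higher by 7580 − 1260 = 6320 ft.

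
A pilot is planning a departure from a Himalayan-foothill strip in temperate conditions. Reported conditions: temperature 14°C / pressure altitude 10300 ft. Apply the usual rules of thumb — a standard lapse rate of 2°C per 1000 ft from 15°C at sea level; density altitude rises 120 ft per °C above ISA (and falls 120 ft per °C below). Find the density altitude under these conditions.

12652 ft

ISA temperature at 10300 ft = 15 − 2 × (10300/1000) = -5.6°C.
ISA deviation = 14 − (-5.6) = +19.6°C.
Density altitude = 10300 + 120 × (19.6) = 10300 + (+2352) = 12652 ft.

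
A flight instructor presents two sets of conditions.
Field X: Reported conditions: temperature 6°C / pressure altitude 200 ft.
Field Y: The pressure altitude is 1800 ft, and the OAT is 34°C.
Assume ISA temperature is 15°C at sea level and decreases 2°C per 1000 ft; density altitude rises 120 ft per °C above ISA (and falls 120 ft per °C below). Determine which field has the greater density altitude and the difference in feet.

Field X: ISA temp = 14.6°C, deviation -8.6°C, DA = 200 + 120 × (-8.6) = -832 ft.
Field Y: ISA temp = 11.4°C, deviation +22.6°C, DA = 1800 + 120 × 22.6 = 4512 ft.
Field Y is higher by 4512 − (-832) = 5344 ft.

Field Y by 5344 ft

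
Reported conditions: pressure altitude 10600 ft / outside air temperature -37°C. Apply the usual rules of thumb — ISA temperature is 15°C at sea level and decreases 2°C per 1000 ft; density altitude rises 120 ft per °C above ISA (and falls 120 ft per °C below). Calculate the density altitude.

ISA temperature at 10600 ft = 15 − 2 × (10600/1000) = -6.2°C.
ISA deviation = -37 − (-6.2) = -30.8°C.
Density altitude = 10600 + 120 × (-30.8) = 10600 + (-3696) = 6904 ft.

6904 ft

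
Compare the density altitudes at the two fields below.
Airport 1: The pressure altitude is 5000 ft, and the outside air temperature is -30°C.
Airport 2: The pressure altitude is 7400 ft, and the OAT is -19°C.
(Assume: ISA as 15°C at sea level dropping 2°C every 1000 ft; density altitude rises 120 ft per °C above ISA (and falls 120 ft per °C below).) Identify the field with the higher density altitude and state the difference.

Airport 2 by 4296 ft

Airport 1: ISA temp = 5°C, deviation -35°C, DA = 5000 + 120 × (-35) = 800 ft.
Airport 2: ISA temp = 0.2°C, deviation -19.2°C, DA = 7400 + 120 × (-19.2) = 5096 ft.
Airport 2 is higher by 5096 − 800 = 4296 ft.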